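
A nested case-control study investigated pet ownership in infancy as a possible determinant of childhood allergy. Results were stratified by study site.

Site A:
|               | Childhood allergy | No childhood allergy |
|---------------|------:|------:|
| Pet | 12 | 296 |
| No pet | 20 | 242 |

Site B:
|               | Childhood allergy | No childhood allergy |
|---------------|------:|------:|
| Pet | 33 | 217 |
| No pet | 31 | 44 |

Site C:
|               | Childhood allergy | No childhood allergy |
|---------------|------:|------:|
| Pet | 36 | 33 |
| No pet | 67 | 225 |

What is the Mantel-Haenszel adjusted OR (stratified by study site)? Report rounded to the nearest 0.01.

OR_MH = Σ(aᵢdᵢ/nᵢ) / Σ(bᵢcᵢ/nᵢ), where nᵢ is the stratum total.
Stratum 1 (Site A): n = 570; a·d/n = 12·242/570 = 5.0947; b·c/n = 296·20/570 = 10.3860
Stratum 2 (Site B): n = 325; a·d/n = 33·44/325 = 4.4677; b·c/n = 217·31/325 = 20.6985
Stratum 3 (Site C): n = 361; a·d/n = 36·225/361 = 22.4377; b·c/n = 33·67/361 = 6.1247
OR_MH = (5.0947 + 4.4677 + 22.4377) / (10.3860 + 20.6985 + 6.1247) = 32.0001 / 37.2091 = 0.86001

0.86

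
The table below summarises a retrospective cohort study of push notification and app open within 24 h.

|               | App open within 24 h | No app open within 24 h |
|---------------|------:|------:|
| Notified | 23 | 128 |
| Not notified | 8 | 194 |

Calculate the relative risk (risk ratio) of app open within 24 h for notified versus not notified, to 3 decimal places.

Cells: a = 23, b = 128, c = 8, d = 194.
Risk in exposed = 23/151 = 0.15232; risk in unexposed = 8/202 = 0.03960.
RR = 0.15232 / 0.03960 = 3.84603
The risk among the exposed is 3.85 times that among the unexposed.

3.846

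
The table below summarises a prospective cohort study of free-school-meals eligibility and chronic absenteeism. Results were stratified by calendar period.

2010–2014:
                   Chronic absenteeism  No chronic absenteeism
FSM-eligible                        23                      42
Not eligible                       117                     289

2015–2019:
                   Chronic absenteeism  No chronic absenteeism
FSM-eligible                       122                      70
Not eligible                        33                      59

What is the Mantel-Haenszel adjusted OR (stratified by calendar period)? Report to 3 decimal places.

2.125

OR_MH = Σ(aᵢdᵢ/nᵢ) / Σ(bᵢcᵢ/nᵢ), where nᵢ is the stratum total.
Stratum 1 (2010–2014): n = 471; a·d/n = 23·289/471 = 14.1125; b·c/n = 42·117/471 = 10.4331
Stratum 2 (2015–2019): n = 284; a·d/n = 122·59/284 = 25.3451; b·c/n = 70·33/284 = 8.1338
OR_MH = (14.1125 + 25.3451) / (10.4331 + 8.1338) = 39.4576 / 18.5669 = 2.12516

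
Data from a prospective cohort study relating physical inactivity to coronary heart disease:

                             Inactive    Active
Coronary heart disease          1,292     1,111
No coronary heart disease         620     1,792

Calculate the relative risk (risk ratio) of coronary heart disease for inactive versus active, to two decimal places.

1.77

Reading the table with exposure as columns: a = 1292 (Inactive, case), b = 620 (Inactive, non-case), c = 1111 (Active, case), d = 1792.
Risk in exposed = 1292/1912 = 0.67573; risk in unexposed = 1111/2903 = 0.38271.
RR = 0.67573 / 0.38271 = 1.76566
The risk among the exposed is 1.77 times that among the unexposed.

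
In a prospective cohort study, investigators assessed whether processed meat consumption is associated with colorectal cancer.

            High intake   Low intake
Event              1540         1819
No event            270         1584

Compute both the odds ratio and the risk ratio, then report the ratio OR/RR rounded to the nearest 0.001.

3.120

Reading the table with exposure as columns: a = 1540 (High intake, case), b = 270 (High intake, non-case), c = 1819 (Low intake, case), d = 1584.
OR = (1540·1584)/(270·1819) = 2439360/491130 = 4.96683
Risk in exposed = 1540/1810 = 0.85083; risk in unexposed = 1819/3403 = 0.53453; RR = 1.59174
OR/RR = 4.96683 / 1.59174 = 3.12038
The outcome is not rare, so the OR lies further from 1 than the RR.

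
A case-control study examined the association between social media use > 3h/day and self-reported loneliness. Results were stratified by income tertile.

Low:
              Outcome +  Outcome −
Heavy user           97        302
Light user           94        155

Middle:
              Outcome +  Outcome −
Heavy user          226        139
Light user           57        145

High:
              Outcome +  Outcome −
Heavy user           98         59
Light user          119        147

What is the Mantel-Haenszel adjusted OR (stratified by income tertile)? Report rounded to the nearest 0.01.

1.55

OR_MH = Σ(aᵢdᵢ/nᵢ) / Σ(bᵢcᵢ/nᵢ), where nᵢ is the stratum total.
Stratum 1 (Low): n = 648; a·d/n = 97·155/648 = 23.2022; b·c/n = 302·94/648 = 43.8086
Stratum 2 (Middle): n = 567; a·d/n = 226·145/567 = 57.7954; b·c/n = 139·57/567 = 13.9735
Stratum 3 (High): n = 423; a·d/n = 98·147/423 = 34.0567; b·c/n = 59·119/423 = 16.5981
OR_MH = (23.2022 + 57.7954 + 34.0567) / (43.8086 + 13.9735 + 16.5981) = 115.0543 / 74.3803 = 1.54684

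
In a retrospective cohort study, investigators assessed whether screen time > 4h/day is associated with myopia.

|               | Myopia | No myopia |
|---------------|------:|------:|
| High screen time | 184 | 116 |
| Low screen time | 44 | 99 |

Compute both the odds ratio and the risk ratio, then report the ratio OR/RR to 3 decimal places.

1.790

Cells: a = 184, b = 116, c = 44, d = 99.
OR = (184·99)/(116·44) = 18216/5104 = 3.56897
Risk in exposed = 184/300 = 0.61333; risk in unexposed = 44/143 = 0.30769; RR = 1.99333
OR/RR = 3.56897 / 1.99333 = 1.79045
The outcome is not rare, so the OR lies further from 1 than the RR.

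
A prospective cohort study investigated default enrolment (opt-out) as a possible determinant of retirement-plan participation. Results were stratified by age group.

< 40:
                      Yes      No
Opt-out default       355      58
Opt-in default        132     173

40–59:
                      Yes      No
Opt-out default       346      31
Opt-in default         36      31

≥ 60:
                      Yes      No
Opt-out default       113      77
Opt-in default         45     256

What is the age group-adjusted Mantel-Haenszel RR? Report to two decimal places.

RR_MH = Σ(aᵢ·n₀ᵢ/nᵢ) / Σ(cᵢ·n₁ᵢ/nᵢ), with n₁ᵢ = aᵢ+bᵢ (exposed), n₀ᵢ = cᵢ+dᵢ (unexposed), nᵢ = n₁ᵢ+n₀ᵢ.
Stratum 1 (< 40): n₁ = 413, n₀ = 305, n = 718; a·n₀/n = 355·305/718 = 150.8008; c·n₁/n = 132·413/718 = 75.9276
Stratum 2 (40–59): n₁ = 377, n₀ = 67, n = 444; a·n₀/n = 346·67/444 = 52.2117; c·n₁/n = 36·377/444 = 30.5676
Stratum 3 (≥ 60): n₁ = 190, n₀ = 301, n = 491; a·n₀/n = 113·301/491 = 69.2729; c·n₁/n = 45·190/491 = 17.4134
RR_MH = (150.8008 + 52.2117 + 69.2729) / (75.9276 + 30.5676 + 17.4134) = 272.2855 / 123.9086 = 2.19747

2.20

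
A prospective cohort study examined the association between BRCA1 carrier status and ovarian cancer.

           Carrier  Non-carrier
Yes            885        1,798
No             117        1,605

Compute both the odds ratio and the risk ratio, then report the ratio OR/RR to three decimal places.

4.039

Reading the table with exposure as columns: a = 885 (Carrier, case), b = 117 (Carrier, non-case), c = 1798 (Non-carrier, case), d = 1605.
OR = (885·1605)/(117·1798) = 1420425/210366 = 6.75216
Risk in exposed = 885/1002 = 0.88323; risk in unexposed = 1798/3403 = 0.52836; RR = 1.67166
OR/RR = 6.75216 / 1.67166 = 4.03920
The outcome is not rare, so the OR lies further from 1 than the RR.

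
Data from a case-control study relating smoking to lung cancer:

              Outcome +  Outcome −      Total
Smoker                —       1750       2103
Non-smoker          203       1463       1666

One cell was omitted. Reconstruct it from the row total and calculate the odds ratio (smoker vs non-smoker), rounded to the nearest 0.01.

1.45

The missing cell is in the exposed row: 2103 − 1750 = 353.
So a = 353, b = 1750, c = 203, d = 1463.
OR = (a·d)/(b·c) = (353 × 1463) / (1750 × 203) = 516439 / 355250 = 1.45373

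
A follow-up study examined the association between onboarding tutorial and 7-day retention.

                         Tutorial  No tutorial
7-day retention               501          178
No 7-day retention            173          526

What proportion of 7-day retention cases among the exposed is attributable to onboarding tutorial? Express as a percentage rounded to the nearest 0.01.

Reading the table with exposure as columns: a = 501 (Tutorial, case), b = 173 (Tutorial, non-case), c = 178 (No tutorial, case), d = 526.
Risk in exposed = 501/674 = 0.74332; risk in unexposed = 178/704 = 0.25284.
RR = 0.74332/0.25284 = 2.93989
AR% = (RR − 1)/RR × 100 = (2.93989 − 1)/2.93989 × 100 = 65.9851%

65.99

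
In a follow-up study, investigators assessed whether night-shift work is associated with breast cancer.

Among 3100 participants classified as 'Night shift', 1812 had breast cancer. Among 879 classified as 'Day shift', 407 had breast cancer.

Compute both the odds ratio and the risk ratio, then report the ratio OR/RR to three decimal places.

1.292

From the description: a = 1812, b = 1288, c = 407, d = 472.
OR = (1812·472)/(1288·407) = 855264/524216 = 1.63151
Risk in exposed = 1812/3100 = 0.58452; risk in unexposed = 407/879 = 0.46303; RR = 1.26238
OR/RR = 1.63151 / 1.26238 = 1.29241
The outcome is not rare, so the OR lies further from 1 than the RR.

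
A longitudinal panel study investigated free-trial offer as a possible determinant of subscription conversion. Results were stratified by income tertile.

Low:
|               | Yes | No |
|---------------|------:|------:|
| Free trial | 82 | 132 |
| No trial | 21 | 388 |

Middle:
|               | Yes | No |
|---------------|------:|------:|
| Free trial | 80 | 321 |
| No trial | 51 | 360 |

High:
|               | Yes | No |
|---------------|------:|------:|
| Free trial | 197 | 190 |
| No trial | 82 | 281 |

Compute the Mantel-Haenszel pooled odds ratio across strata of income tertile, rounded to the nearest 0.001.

3.533

OR_MH = Σ(aᵢdᵢ/nᵢ) / Σ(bᵢcᵢ/nᵢ), where nᵢ is the stratum total.
Stratum 1 (Low): n = 623; a·d/n = 82·388/623 = 51.0690; b·c/n = 132·21/623 = 4.4494
Stratum 2 (Middle): n = 812; a·d/n = 80·360/812 = 35.4680; b·c/n = 321·51/812 = 20.1613
Stratum 3 (High): n = 750; a·d/n = 197·281/750 = 73.8093; b·c/n = 190·82/750 = 20.7733
OR_MH = (51.0690 + 35.4680 + 73.8093) / (4.4494 + 20.1613 + 20.7733) = 160.3463 / 45.3841 = 3.53309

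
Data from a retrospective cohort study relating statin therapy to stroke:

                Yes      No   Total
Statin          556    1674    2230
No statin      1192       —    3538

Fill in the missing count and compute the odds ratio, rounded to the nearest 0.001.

The missing cell is in the unexposed row: 3538 − 1192 = 2346.
So a = 556, b = 1674, c = 1192, d = 2346.
OR = (a·d)/(b·c) = (556 × 2346) / (1674 × 1192) = 1304376 / 1995408 = 0.65369

0.654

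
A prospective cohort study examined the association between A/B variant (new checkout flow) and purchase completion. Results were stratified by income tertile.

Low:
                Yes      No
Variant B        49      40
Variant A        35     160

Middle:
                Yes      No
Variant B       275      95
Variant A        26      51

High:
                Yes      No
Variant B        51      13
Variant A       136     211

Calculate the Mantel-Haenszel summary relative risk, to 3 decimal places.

RR_MH = Σ(aᵢ·n₀ᵢ/nᵢ) / Σ(cᵢ·n₁ᵢ/nᵢ), with n₁ᵢ = aᵢ+bᵢ (exposed), n₀ᵢ = cᵢ+dᵢ (unexposed), nᵢ = n₁ᵢ+n₀ᵢ.
Stratum 1 (Low): n₁ = 89, n₀ = 195, n = 284; a·n₀/n = 49·195/284 = 33.6444; c·n₁/n = 35·89/284 = 10.9683
Stratum 2 (Middle): n₁ = 370, n₀ = 77, n = 447; a·n₀/n = 275·77/447 = 47.3714; c·n₁/n = 26·370/447 = 21.5213
Stratum 3 (High): n₁ = 64, n₀ = 347, n = 411; a·n₀/n = 51·347/411 = 43.0584; c·n₁/n = 136·64/411 = 21.1776
RR_MH = (33.6444 + 47.3714 + 43.0584) / (10.9683 + 21.5213 + 21.1776) = 124.0741 / 53.6672 = 2.31192

2.312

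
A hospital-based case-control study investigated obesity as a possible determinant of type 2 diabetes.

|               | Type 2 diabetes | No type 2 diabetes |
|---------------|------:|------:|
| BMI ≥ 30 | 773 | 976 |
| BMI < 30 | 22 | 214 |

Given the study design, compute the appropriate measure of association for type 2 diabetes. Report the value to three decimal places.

7.704

Cells: a = 773, b = 976, c = 22, d = 214.
This is a hospital-based case-control study: participants were sampled on outcome status, so risks in the source population cannot be estimated directly — relative risk is not valid here. The odds ratio is the appropriate measure.
OR = (a·d)/(b·c) = (773 × 214) / (976 × 22) = 165422 / 21472 = 7.70408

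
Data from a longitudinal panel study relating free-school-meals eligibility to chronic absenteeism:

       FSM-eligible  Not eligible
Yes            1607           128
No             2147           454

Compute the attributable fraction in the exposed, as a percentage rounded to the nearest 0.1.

48.6

Reading the table with exposure as columns: a = 1607 (FSM-eligible, case), b = 2147 (FSM-eligible, non-case), c = 128 (Not eligible, case), d = 454.
Risk in exposed = 1607/3754 = 0.42808; risk in unexposed = 128/582 = 0.21993.
RR = 0.42808/0.21993 = 1.94641
AR% = (RR − 1)/RR × 100 = (1.94641 − 1)/1.94641 × 100 = 48.6234%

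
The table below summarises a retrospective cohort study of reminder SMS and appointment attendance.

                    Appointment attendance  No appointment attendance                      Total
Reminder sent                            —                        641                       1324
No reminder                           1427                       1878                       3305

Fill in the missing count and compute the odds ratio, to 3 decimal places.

The missing cell is in the exposed row: 1324 − 641 = 683.
So a = 683, b = 641, c = 1427, d = 1878.
OR = (a·d)/(b·c) = (683 × 1878) / (641 × 1427) = 1282674 / 914707 = 1.40228

1.402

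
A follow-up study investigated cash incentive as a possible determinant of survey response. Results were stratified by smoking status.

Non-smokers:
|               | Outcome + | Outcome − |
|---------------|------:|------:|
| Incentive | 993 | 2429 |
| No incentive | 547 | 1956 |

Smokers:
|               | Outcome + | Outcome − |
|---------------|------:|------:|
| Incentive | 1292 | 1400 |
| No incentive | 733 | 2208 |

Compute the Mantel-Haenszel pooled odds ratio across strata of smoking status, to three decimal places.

2.053

OR_MH = Σ(aᵢdᵢ/nᵢ) / Σ(bᵢcᵢ/nᵢ), where nᵢ is the stratum total.
Stratum 1 (Non-smokers): n = 5925; a·d/n = 993·1956/5925 = 327.8157; b·c/n = 2429·547/5925 = 224.2469
Stratum 2 (Smokers): n = 5633; a·d/n = 1292·2208/5633 = 506.4328; b·c/n = 1400·733/5633 = 182.1765
OR_MH = (327.8157 + 506.4328) / (224.2469 + 182.1765) = 834.2485 / 406.4234 = 2.05266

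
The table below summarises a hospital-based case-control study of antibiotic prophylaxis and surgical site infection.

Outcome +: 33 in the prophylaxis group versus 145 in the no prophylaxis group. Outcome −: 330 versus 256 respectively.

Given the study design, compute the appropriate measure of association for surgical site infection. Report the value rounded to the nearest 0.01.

0.18

From the description: a = 33, b = 330, c = 145, d = 256.
This is a hospital-based case-control study: participants were sampled on outcome status, so risks in the source population cannot be estimated directly — relative risk is not valid here. The odds ratio is the appropriate measure.
OR = (a·d)/(b·c) = (33 × 256) / (330 × 145) = 8448 / 47850 = 0.17655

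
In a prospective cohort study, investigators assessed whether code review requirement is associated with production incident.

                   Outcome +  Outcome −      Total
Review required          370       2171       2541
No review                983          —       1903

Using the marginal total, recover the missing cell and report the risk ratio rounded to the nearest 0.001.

The missing cell is in the unexposed row: 1903 − 983 = 920.
So a = 370, b = 2171, c = 983, d = 920.
RR = [a/(a+b)] / [c/(c+d)] = (370/2541) / (983/1903) = 0.14561/0.51655 = 0.28189

0.282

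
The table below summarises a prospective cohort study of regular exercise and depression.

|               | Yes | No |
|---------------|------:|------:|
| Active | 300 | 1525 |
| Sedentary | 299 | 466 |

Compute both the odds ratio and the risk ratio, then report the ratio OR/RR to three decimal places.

Cells: a = 300, b = 1525, c = 299, d = 466.
OR = (300·466)/(1525·299) = 139800/455975 = 0.30660
Risk in exposed = 300/1825 = 0.16438; risk in unexposed = 299/765 = 0.39085; RR = 0.42058
OR/RR = 0.30660 / 0.42058 = 0.72898
The outcome is not rare, so the OR lies further from 1 than the RR.

0.729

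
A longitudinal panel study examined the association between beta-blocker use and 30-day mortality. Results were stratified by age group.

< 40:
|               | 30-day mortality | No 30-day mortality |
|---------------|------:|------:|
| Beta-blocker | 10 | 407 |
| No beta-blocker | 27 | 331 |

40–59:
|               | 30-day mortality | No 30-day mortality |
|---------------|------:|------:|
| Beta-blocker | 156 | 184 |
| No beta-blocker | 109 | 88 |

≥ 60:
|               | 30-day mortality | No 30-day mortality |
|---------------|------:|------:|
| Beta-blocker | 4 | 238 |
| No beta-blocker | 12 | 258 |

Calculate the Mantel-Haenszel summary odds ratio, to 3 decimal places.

OR_MH = Σ(aᵢdᵢ/nᵢ) / Σ(bᵢcᵢ/nᵢ), where nᵢ is the stratum total.
Stratum 1 (< 40): n = 775; a·d/n = 10·331/775 = 4.2710; b·c/n = 407·27/775 = 14.1794
Stratum 2 (40–59): n = 537; a·d/n = 156·88/537 = 25.5642; b·c/n = 184·109/537 = 37.3482
Stratum 3 (≥ 60): n = 512; a·d/n = 4·258/512 = 2.0156; b·c/n = 238·12/512 = 5.5781
OR_MH = (4.2710 + 25.5642 + 2.0156) / (14.1794 + 37.3482 + 5.5781) = 31.8508 / 57.1057 = 0.55775

0.558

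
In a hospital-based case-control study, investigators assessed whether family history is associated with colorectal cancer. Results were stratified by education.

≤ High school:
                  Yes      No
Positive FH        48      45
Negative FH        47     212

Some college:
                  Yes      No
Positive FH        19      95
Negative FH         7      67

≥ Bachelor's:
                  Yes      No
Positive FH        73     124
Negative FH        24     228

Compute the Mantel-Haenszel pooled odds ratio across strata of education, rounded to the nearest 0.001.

OR_MH = Σ(aᵢdᵢ/nᵢ) / Σ(bᵢcᵢ/nᵢ), where nᵢ is the stratum total.
Stratum 1 (≤ High school): n = 352; a·d/n = 48·212/352 = 28.9091; b·c/n = 45·47/352 = 6.0085
Stratum 2 (Some college): n = 188; a·d/n = 19·67/188 = 6.7713; b·c/n = 95·7/188 = 3.5372
Stratum 3 (≥ Bachelor's): n = 449; a·d/n = 73·228/449 = 37.0690; b·c/n = 124·24/449 = 6.6281
OR_MH = (28.9091 + 6.7713 + 37.0690) / (6.0085 + 3.5372 + 6.6281) = 72.7494 / 16.1738 = 4.49797

4.498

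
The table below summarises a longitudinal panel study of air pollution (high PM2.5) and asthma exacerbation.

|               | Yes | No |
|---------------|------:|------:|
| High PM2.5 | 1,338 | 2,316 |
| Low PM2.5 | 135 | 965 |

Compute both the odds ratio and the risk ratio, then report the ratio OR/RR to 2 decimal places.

Cells: a = 1338, b = 2316, c = 135, d = 965.
OR = (1338·965)/(2316·135) = 1291170/312660 = 4.12963
Risk in exposed = 1338/3654 = 0.36617; risk in unexposed = 135/1100 = 0.12273; RR = 2.98364
OR/RR = 4.12963 / 2.98364 = 1.38409
The outcome is not rare, so the OR lies further from 1 than the RR.

1.38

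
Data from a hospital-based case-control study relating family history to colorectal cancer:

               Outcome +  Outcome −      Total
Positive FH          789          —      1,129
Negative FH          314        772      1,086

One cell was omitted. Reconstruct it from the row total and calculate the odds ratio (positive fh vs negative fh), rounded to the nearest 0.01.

The missing cell is in the exposed row: 1129 − 789 = 340.
So a = 789, b = 340, c = 314, d = 772.
OR = (a·d)/(b·c) = (789 × 772) / (340 × 314) = 609108 / 106760 = 5.70540

5.71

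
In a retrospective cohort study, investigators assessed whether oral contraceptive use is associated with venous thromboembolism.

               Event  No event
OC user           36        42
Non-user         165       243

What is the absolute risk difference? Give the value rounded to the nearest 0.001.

Cells: a = 36, b = 42, c = 165, d = 243.
Risk in exposed = 36/78 = 0.461538; risk in unexposed = 165/408 = 0.404412.
Risk difference = 0.461538 − 0.404412 = 0.057127

0.057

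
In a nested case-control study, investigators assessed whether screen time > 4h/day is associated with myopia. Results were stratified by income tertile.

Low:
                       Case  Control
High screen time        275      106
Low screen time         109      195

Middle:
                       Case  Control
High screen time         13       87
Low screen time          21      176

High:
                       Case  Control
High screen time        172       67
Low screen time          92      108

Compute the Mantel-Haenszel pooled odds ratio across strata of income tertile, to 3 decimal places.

3.462

OR_MH = Σ(aᵢdᵢ/nᵢ) / Σ(bᵢcᵢ/nᵢ), where nᵢ is the stratum total.
Stratum 1 (Low): n = 685; a·d/n = 275·195/685 = 78.2847; b·c/n = 106·109/685 = 16.8672
Stratum 2 (Middle): n = 297; a·d/n = 13·176/297 = 7.7037; b·c/n = 87·21/297 = 6.1515
Stratum 3 (High): n = 439; a·d/n = 172·108/439 = 42.3144; b·c/n = 67·92/439 = 14.0410
OR_MH = (78.2847 + 7.7037 + 42.3144) / (16.8672 + 6.1515 + 14.0410) = 128.3027 / 37.0597 = 3.46206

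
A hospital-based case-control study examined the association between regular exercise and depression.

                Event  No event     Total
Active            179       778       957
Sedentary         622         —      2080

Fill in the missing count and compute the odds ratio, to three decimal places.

The missing cell is in the unexposed row: 2080 − 622 = 1458.
So a = 179, b = 778, c = 622, d = 1458.
OR = (a·d)/(b·c) = (179 × 1458) / (778 × 622) = 260982 / 483916 = 0.53931

0.539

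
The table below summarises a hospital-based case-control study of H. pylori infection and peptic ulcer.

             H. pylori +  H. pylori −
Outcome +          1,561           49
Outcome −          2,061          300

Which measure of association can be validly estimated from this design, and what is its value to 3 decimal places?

Reading the table with exposure as columns: a = 1561 (H. pylori +, case), b = 2061 (H. pylori +, non-case), c = 49 (H. pylori −, case), d = 300.
This is a hospital-based case-control study: participants were sampled on outcome status, so risks in the source population cannot be estimated directly — relative risk is not valid here. The odds ratio is the appropriate measure.
OR = (a·d)/(b·c) = (1561 × 300) / (2061 × 49) = 468300 / 100989 = 4.63714

4.637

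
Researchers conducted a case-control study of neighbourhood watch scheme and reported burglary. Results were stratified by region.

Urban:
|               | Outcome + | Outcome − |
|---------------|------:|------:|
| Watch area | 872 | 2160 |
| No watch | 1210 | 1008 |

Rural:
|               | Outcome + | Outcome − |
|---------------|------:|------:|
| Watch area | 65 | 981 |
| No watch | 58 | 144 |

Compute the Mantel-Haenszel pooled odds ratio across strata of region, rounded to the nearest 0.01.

0.32

OR_MH = Σ(aᵢdᵢ/nᵢ) / Σ(bᵢcᵢ/nᵢ), where nᵢ is the stratum total.
Stratum 1 (Urban): n = 5250; a·d/n = 872·1008/5250 = 167.4240; b·c/n = 2160·1210/5250 = 497.8286
Stratum 2 (Rural): n = 1248; a·d/n = 65·144/1248 = 7.5000; b·c/n = 981·58/1248 = 45.5913
OR_MH = (167.4240 + 7.5000) / (497.8286 + 45.5913) = 174.9240 / 543.4199 = 0.32189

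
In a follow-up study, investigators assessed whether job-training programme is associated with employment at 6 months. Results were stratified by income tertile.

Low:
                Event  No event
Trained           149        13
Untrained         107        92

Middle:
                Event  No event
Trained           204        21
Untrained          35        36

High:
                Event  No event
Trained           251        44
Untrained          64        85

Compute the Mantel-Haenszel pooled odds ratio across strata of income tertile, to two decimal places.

8.74

OR_MH = Σ(aᵢdᵢ/nᵢ) / Σ(bᵢcᵢ/nᵢ), where nᵢ is the stratum total.
Stratum 1 (Low): n = 361; a·d/n = 149·92/361 = 37.9723; b·c/n = 13·107/361 = 3.8532
Stratum 2 (Middle): n = 296; a·d/n = 204·36/296 = 24.8108; b·c/n = 21·35/296 = 2.4831
Stratum 3 (High): n = 444; a·d/n = 251·85/444 = 48.0518; b·c/n = 44·64/444 = 6.3423
OR_MH = (37.9723 + 24.8108 + 48.0518) / (3.8532 + 2.4831 + 6.3423) = 110.8349 / 12.6786 = 8.74186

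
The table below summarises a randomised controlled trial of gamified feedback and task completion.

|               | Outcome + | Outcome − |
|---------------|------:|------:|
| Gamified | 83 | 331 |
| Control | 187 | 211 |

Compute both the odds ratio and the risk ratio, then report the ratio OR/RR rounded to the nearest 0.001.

Cells: a = 83, b = 331, c = 187, d = 211.
OR = (83·211)/(331·187) = 17513/61897 = 0.28294
Risk in exposed = 83/414 = 0.20048; risk in unexposed = 187/398 = 0.46985; RR = 0.42670
OR/RR = 0.28294 / 0.42670 = 0.66309
The outcome is not rare, so the OR lies further from 1 than the RR.

0.663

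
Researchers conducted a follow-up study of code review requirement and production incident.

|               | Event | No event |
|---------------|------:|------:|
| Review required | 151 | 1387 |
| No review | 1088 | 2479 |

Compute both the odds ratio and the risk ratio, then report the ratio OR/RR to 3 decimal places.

Cells: a = 151, b = 1387, c = 1088, d = 2479.
OR = (151·2479)/(1387·1088) = 374329/1509056 = 0.24806
Risk in exposed = 151/1538 = 0.09818; risk in unexposed = 1088/3567 = 0.30502; RR = 0.32188
OR/RR = 0.24806 / 0.32188 = 0.77064
The outcome is not rare, so the OR lies further from 1 than the RR.

0.771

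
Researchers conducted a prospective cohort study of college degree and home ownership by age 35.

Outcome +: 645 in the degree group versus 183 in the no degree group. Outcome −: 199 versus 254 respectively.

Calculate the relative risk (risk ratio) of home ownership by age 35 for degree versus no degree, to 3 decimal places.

1.825

From the description: a = 645, b = 199, c = 183, d = 254.
Risk in exposed = 645/844 = 0.76422; risk in unexposed = 183/437 = 0.41876.
RR = 0.76422 / 0.41876 = 1.82494
The risk among the exposed is 1.82 times that among the unexposed.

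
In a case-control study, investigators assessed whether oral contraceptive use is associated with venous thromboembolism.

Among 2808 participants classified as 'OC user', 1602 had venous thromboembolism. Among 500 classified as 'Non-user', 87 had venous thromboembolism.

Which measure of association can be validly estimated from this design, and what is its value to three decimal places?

From the description: a = 1602, b = 1206, c = 87, d = 413.
This is a case-control study: participants were sampled on outcome status, so risks in the source population cannot be estimated directly — relative risk is not valid here. The odds ratio is the appropriate measure.
OR = (a·d)/(b·c) = (1602 × 413) / (1206 × 87) = 661626 / 104922 = 6.30588

6.306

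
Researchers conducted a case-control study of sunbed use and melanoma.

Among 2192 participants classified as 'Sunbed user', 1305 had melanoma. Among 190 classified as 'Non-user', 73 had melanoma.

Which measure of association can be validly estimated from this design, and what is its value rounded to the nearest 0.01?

2.36

From the description: a = 1305, b = 887, c = 73, d = 117.
This is a case-control study: participants were sampled on outcome status, so risks in the source population cannot be estimated directly — relative risk is not valid here. The odds ratio is the appropriate measure.
OR = (a·d)/(b·c) = (1305 × 117) / (887 × 73) = 152685 / 64751 = 2.35803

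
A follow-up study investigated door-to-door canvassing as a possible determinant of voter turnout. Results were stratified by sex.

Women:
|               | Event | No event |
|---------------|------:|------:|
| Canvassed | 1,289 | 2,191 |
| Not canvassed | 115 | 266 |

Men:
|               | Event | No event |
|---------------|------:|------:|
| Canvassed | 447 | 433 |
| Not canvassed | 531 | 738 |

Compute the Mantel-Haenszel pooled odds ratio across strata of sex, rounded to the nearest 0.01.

1.41

OR_MH = Σ(aᵢdᵢ/nᵢ) / Σ(bᵢcᵢ/nᵢ), where nᵢ is the stratum total.
Stratum 1 (Women): n = 3861; a·d/n = 1289·266/3861 = 88.8045; b·c/n = 2191·115/3861 = 65.2590
Stratum 2 (Men): n = 2149; a·d/n = 447·738/2149 = 153.5067; b·c/n = 433·531/2149 = 106.9907
OR_MH = (88.8045 + 153.5067) / (65.2590 + 106.9907) = 242.3112 / 172.2497 = 1.40674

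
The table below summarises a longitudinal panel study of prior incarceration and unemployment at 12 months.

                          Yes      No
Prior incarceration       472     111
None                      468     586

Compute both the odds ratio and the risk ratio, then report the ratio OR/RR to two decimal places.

Cells: a = 472, b = 111, c = 468, d = 586.
OR = (472·586)/(111·468) = 276592/51948 = 5.32440
Risk in exposed = 472/583 = 0.80961; risk in unexposed = 468/1054 = 0.44402; RR = 1.82334
OR/RR = 5.32440 / 1.82334 = 2.92013
The outcome is not rare, so the OR lies further from 1 than the RR.

2.92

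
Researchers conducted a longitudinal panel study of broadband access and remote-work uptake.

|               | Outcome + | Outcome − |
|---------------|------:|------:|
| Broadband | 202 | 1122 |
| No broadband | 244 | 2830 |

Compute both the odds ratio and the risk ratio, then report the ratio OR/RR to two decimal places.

1.09

Cells: a = 202, b = 1122, c = 244, d = 2830.
OR = (202·2830)/(1122·244) = 571660/273768 = 2.08812
Risk in exposed = 202/1324 = 0.15257; risk in unexposed = 244/3074 = 0.07938; RR = 1.92211
OR/RR = 2.08812 / 1.92211 = 1.08637
The outcome is not rare, so the OR lies further from 1 than the RR.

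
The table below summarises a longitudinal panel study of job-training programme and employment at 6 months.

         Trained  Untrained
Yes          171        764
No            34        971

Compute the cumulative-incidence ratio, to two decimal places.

Reading the table with exposure as columns: a = 171 (Trained, case), b = 34 (Trained, non-case), c = 764 (Untrained, case), d = 971.
Risk in exposed = 171/205 = 0.83415; risk in unexposed = 764/1735 = 0.44035.
RR = 0.83415 / 0.44035 = 1.89430
The risk among the exposed is 1.89 times that among the unexposed.

1.89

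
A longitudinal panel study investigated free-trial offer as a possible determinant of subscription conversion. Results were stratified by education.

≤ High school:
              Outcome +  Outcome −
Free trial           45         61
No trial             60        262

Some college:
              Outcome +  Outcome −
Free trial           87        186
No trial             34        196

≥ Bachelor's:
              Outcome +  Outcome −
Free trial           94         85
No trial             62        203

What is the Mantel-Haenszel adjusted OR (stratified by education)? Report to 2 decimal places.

OR_MH = Σ(aᵢdᵢ/nᵢ) / Σ(bᵢcᵢ/nᵢ), where nᵢ is the stratum total.
Stratum 1 (≤ High school): n = 428; a·d/n = 45·262/428 = 27.5467; b·c/n = 61·60/428 = 8.5514
Stratum 2 (Some college): n = 503; a·d/n = 87·196/503 = 33.9006; b·c/n = 186·34/503 = 12.5726
Stratum 3 (≥ Bachelor's): n = 444; a·d/n = 94·203/444 = 42.9775; b·c/n = 85·62/444 = 11.8694
OR_MH = (27.5467 + 33.9006 + 42.9775) / (8.5514 + 12.5726 + 11.8694) = 104.4248 / 32.9933 = 3.16503

3.17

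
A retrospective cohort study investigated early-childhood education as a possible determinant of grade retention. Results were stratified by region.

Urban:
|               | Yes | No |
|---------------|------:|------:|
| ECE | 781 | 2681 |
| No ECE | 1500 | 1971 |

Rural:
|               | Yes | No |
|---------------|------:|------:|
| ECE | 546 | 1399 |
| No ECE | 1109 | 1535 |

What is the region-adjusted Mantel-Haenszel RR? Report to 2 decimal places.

RR_MH = Σ(aᵢ·n₀ᵢ/nᵢ) / Σ(cᵢ·n₁ᵢ/nᵢ), with n₁ᵢ = aᵢ+bᵢ (exposed), n₀ᵢ = cᵢ+dᵢ (unexposed), nᵢ = n₁ᵢ+n₀ᵢ.
Stratum 1 (Urban): n₁ = 3462, n₀ = 3471, n = 6933; a·n₀/n = 781·3471/6933 = 391.0069; c·n₁/n = 1500·3462/6933 = 749.0264
Stratum 2 (Rural): n₁ = 1945, n₀ = 2644, n = 4589; a·n₀/n = 546·2644/4589 = 314.5836; c·n₁/n = 1109·1945/4589 = 470.0381
RR_MH = (391.0069 + 314.5836) / (749.0264 + 470.0381) = 705.5905 / 1219.0645 = 0.57880

0.58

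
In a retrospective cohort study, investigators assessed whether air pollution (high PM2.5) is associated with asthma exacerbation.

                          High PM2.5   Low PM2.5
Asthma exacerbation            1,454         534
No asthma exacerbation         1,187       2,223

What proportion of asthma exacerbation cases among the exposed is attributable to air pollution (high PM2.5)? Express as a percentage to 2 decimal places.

Reading the table with exposure as columns: a = 1454 (High PM2.5, case), b = 1187 (High PM2.5, non-case), c = 534 (Low PM2.5, case), d = 2223.
Risk in exposed = 1454/2641 = 0.55055; risk in unexposed = 534/2757 = 0.19369.
RR = 0.55055/0.19369 = 2.84244
AR% = (RR − 1)/RR × 100 = (2.84244 − 1)/2.84244 × 100 = 64.8190%

64.82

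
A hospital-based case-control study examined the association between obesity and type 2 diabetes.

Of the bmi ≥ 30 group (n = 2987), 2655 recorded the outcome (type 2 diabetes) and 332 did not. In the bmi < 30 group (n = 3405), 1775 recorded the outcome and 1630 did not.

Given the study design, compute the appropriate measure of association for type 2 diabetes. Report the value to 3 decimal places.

7.344

From the description: a = 2655, b = 332, c = 1775, d = 1630.
This is a hospital-based case-control study: participants were sampled on outcome status, so risks in the source population cannot be estimated directly — relative risk is not valid here. The odds ratio is the appropriate measure.
OR = (a·d)/(b·c) = (2655 × 1630) / (332 × 1775) = 4327650 / 589300 = 7.34371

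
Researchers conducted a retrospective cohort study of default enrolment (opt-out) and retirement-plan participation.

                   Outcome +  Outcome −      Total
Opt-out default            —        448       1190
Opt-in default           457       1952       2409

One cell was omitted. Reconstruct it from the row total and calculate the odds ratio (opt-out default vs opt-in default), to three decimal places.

The missing cell is in the exposed row: 1190 − 448 = 742.
So a = 742, b = 448, c = 457, d = 1952.
OR = (a·d)/(b·c) = (742 × 1952) / (448 × 457) = 1448384 / 204736 = 7.07440

7.074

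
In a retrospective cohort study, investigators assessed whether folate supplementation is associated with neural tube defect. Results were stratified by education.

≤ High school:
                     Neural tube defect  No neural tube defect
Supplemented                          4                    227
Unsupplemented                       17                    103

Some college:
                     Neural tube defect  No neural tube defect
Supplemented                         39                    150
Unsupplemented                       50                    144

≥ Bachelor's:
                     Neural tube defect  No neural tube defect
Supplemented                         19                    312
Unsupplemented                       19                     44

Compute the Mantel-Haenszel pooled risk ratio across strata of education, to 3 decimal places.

RR_MH = Σ(aᵢ·n₀ᵢ/nᵢ) / Σ(cᵢ·n₁ᵢ/nᵢ), with n₁ᵢ = aᵢ+bᵢ (exposed), n₀ᵢ = cᵢ+dᵢ (unexposed), nᵢ = n₁ᵢ+n₀ᵢ.
Stratum 1 (≤ High school): n₁ = 231, n₀ = 120, n = 351; a·n₀/n = 4·120/351 = 1.3675; c·n₁/n = 17·231/351 = 11.1880
Stratum 2 (Some college): n₁ = 189, n₀ = 194, n = 383; a·n₀/n = 39·194/383 = 19.7546; c·n₁/n = 50·189/383 = 24.6736
Stratum 3 (≥ Bachelor's): n₁ = 331, n₀ = 63, n = 394; a·n₀/n = 19·63/394 = 3.0381; c·n₁/n = 19·331/394 = 15.9619
RR_MH = (1.3675 + 19.7546 + 3.0381) / (11.1880 + 24.6736 + 15.9619) = 24.1602 / 51.8236 = 0.46620

0.466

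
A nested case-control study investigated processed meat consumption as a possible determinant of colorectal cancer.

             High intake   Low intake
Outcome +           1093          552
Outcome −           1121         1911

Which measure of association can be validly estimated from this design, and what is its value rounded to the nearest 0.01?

3.38

Reading the table with exposure as columns: a = 1093 (High intake, case), b = 1121 (High intake, non-case), c = 552 (Low intake, case), d = 1911.
This is a nested case-control study: participants were sampled on outcome status, so risks in the source population cannot be estimated directly — relative risk is not valid here. The odds ratio is the appropriate measure.
OR = (a·d)/(b·c) = (1093 × 1911) / (1121 × 552) = 2088723 / 618792 = 3.37548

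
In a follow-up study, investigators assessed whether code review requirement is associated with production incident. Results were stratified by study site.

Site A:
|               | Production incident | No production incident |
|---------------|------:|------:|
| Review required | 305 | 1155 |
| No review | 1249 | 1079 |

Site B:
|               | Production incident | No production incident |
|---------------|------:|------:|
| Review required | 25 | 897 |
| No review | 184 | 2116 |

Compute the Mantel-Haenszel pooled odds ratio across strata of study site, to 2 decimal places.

0.24

OR_MH = Σ(aᵢdᵢ/nᵢ) / Σ(bᵢcᵢ/nᵢ), where nᵢ is the stratum total.
Stratum 1 (Site A): n = 3788; a·d/n = 305·1079/3788 = 86.8783; b·c/n = 1155·1249/3788 = 380.8329
Stratum 2 (Site B): n = 3222; a·d/n = 25·2116/3222 = 16.4184; b·c/n = 897·184/3222 = 51.2253
OR_MH = (86.8783 + 16.4184) / (380.8329 + 51.2253) = 103.2967 / 432.0582 = 0.23908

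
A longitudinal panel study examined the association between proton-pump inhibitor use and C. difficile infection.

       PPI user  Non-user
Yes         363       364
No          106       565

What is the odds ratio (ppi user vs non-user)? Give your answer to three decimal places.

5.316

Reading the table with exposure as columns: a = 363 (PPI user, case), b = 106 (PPI user, non-case), c = 364 (Non-user, case), d = 565.
OR = (a·d)/(b·c) = (363 × 565) / (106 × 364) = 205095 / 38584 = 5.31555
The odds of C. difficile infection are about 5.32 times as high in the ppi user group.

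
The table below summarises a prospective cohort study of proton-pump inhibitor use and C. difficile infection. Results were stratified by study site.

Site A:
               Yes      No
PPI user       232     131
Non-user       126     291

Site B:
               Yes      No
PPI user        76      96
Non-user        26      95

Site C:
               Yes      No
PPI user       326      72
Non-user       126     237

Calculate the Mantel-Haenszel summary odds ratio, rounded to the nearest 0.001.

5.113

OR_MH = Σ(aᵢdᵢ/nᵢ) / Σ(bᵢcᵢ/nᵢ), where nᵢ is the stratum total.
Stratum 1 (Site A): n = 780; a·d/n = 232·291/780 = 86.5538; b·c/n = 131·126/780 = 21.1615
Stratum 2 (Site B): n = 293; a·d/n = 76·95/293 = 24.6416; b·c/n = 96·26/293 = 8.5188
Stratum 3 (Site C): n = 761; a·d/n = 326·237/761 = 101.5269; b·c/n = 72·126/761 = 11.9212
OR_MH = (86.5538 + 24.6416 + 101.5269) / (21.1615 + 8.5188 + 11.9212) = 212.7224 / 41.6015 = 5.11334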